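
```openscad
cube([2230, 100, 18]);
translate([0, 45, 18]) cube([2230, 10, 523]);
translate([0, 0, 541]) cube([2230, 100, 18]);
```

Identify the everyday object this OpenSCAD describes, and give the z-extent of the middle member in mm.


An I-beam. The web height is 523 mm.

Two wide flanges with a thin centred web — an I-beam. Overall 559 mm minus two 18 mm flanges gives a web of 559 − 2·18 = 523 mm.


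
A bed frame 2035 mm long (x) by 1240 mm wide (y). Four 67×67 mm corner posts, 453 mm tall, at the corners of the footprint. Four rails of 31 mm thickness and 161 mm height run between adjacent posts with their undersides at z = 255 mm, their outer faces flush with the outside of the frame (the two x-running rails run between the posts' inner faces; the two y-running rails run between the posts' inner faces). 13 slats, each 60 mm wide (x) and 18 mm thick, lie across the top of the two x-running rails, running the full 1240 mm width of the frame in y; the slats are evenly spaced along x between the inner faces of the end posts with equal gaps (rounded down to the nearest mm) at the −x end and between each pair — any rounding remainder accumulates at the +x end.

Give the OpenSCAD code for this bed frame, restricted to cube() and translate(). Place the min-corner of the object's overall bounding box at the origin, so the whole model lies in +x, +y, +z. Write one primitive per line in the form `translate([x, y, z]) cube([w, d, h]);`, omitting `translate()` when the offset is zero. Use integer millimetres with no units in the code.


cube([67, 67, 453]);
translate([0, 1173, 0]) cube([67, 67, 453]);
translate([1968, 0, 0]) cube([67, 67, 453]);
translate([1968, 1173, 0]) cube([67, 67, 453]);
translate([67, 0, 255]) cube([1901, 31, 161]);
translate([67, 1209, 255]) cube([1901, 31, 161]);
translate([0, 67, 255]) cube([31, 1106, 161]);
translate([2004, 67, 255]) cube([31, 1106, 161]);
translate([147, 0, 416]) cube([60, 1240, 18]);
translate([287, 0, 416]) cube([60, 1240, 18]);
translate([427, 0, 416]) cube([60, 1240, 18]);
translate([567, 0, 416]) cube([60, 1240, 18]);
translate([707, 0, 416]) cube([60, 1240, 18]);
translate([847, 0, 416]) cube([60, 1240, 18]);
translate([987, 0, 416]) cube([60, 1240, 18]);
translate([1127, 0, 416]) cube([60, 1240, 18]);
translate([1267, 0, 416]) cube([60, 1240, 18]);
translate([1407, 0, 416]) cube([60, 1240, 18]);
translate([1547, 0, 416]) cube([60, 1240, 18]);
translate([1687, 0, 416]) cube([60, 1240, 18]);
translate([1827, 0, 416]) cube([60, 1240, 18]);


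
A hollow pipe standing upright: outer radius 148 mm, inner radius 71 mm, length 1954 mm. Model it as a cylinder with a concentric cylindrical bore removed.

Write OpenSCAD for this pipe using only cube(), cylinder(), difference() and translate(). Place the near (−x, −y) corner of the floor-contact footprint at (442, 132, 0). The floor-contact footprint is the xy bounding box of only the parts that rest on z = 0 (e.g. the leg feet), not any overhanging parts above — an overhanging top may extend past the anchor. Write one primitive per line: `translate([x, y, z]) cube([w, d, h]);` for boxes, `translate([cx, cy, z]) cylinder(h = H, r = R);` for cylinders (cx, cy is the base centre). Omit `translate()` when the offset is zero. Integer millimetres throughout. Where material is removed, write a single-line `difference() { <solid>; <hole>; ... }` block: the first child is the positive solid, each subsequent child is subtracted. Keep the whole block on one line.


difference() { translate([590, 280, 0]) cylinder(h = 1954, r = 148); translate([590, 280, 0]) cylinder(h = 1954, r = 71); }


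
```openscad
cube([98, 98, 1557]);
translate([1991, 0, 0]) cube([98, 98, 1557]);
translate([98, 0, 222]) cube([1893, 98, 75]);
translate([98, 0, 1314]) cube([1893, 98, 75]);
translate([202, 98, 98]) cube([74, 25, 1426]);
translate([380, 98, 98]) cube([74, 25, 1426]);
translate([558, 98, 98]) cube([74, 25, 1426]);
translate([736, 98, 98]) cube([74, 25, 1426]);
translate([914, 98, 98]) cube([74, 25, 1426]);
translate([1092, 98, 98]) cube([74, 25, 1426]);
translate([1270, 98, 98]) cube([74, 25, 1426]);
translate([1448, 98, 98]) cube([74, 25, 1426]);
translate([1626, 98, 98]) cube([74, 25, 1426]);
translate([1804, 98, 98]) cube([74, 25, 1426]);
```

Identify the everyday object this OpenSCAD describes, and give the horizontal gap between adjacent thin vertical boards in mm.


A fence section. The picket gap is 104 mm.

Two posts, two rails, 10 pickets — a fence section. Span 1893 mm holds 10 pickets of 74 mm with 11 equal gaps: ⌊(1893 − 10·74) / 11⌋ = 104 mm.


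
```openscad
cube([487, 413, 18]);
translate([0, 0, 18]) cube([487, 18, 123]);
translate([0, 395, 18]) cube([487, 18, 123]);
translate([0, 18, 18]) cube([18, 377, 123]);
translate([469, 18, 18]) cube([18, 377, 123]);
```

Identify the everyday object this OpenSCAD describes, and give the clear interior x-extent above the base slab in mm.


An open box. The internal width is 451 mm.

A 487×413 base slab with four walls standing on it — an open box. The base is 487 mm wide and the walls are 18 mm thick, so the internal width is 487 − 2 × 18 = 451 mm.


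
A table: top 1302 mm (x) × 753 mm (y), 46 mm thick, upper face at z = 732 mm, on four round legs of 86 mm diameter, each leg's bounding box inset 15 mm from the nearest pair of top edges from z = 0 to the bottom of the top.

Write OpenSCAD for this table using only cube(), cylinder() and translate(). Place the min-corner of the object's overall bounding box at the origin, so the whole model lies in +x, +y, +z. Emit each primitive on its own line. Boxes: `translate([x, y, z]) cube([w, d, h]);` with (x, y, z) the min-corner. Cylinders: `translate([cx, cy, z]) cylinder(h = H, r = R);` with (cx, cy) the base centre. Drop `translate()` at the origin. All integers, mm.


// leg_h = 732 - 46 = 686
translate([0, 0, 686]) cube([1302, 753, 46]);
translate([58, 58, 0]) cylinder(h = 686, r = 43);
translate([1244, 58, 0]) cylinder(h = 686, r = 43);
translate([58, 695, 0]) cylinder(h = 686, r = 43);
translate([1244, 695, 0]) cylinder(h = 686, r = 43);


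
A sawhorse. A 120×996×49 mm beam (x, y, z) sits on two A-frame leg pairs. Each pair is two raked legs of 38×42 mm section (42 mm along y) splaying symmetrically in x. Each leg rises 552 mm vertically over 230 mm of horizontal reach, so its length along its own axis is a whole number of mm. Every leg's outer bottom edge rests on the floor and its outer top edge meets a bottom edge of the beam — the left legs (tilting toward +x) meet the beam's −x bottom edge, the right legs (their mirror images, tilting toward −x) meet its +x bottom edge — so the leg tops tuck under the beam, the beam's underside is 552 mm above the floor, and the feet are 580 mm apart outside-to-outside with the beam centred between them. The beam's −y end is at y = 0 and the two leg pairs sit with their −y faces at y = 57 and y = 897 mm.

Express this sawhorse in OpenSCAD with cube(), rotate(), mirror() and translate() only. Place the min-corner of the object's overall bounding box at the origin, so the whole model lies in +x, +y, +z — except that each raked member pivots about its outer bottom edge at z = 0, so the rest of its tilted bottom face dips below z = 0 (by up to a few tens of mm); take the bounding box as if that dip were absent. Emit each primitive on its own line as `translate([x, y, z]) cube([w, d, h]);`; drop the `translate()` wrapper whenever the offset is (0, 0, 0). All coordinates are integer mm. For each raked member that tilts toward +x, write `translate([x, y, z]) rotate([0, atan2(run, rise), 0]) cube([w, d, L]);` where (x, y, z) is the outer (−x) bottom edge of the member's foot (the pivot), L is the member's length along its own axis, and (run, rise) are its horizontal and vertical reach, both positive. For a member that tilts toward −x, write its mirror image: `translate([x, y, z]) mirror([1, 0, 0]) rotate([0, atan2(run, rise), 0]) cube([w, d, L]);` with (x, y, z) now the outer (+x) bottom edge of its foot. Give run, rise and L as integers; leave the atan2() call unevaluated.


translate([230, 0, 552]) cube([120, 996, 49]);
translate([0, 57, 0]) rotate([0, atan2(230, 552), 0]) cube([38, 42, 598]);
translate([580, 57, 0]) mirror([1, 0, 0]) rotate([0, atan2(230, 552), 0]) cube([38, 42, 598]);
translate([0, 897, 0]) rotate([0, atan2(230, 552), 0]) cube([38, 42, 598]);
translate([580, 897, 0]) mirror([1, 0, 0]) rotate([0, atan2(230, 552), 0]) cube([38, 42, 598]);


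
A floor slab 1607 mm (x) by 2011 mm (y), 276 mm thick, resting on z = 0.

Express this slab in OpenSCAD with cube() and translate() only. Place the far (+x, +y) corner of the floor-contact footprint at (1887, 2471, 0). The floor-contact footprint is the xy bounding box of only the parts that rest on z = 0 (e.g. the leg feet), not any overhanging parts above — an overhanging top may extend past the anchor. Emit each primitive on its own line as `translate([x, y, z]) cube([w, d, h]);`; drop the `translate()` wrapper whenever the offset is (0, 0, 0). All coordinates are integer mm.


translate([280, 460, 0]) cube([1607, 2011, 276]);


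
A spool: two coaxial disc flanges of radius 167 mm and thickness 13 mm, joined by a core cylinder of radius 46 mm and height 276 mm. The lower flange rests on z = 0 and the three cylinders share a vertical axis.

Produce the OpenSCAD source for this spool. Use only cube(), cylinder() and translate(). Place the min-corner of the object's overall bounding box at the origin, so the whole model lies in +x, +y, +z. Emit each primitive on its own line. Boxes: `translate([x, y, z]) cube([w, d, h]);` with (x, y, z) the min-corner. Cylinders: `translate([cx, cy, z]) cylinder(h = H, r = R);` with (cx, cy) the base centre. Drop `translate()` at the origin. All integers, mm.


translate([167, 167, 0]) cylinder(h = 13, r = 167);
translate([167, 167, 13]) cylinder(h = 276, r = 46);
translate([167, 167, 289]) cylinder(h = 13, r = 167);


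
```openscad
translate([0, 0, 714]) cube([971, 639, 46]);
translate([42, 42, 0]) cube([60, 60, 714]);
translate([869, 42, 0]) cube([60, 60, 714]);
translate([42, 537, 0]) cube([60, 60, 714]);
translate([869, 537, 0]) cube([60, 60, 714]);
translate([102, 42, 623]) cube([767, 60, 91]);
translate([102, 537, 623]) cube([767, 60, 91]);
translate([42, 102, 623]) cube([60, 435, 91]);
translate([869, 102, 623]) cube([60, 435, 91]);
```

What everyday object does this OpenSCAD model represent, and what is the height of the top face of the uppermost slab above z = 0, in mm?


A table. The table height is 760 mm.

A 971×639×46 slab sits at z = 714 on four 60 mm square posts — a table. The top surface is at 714 + 46 = 760 mm.


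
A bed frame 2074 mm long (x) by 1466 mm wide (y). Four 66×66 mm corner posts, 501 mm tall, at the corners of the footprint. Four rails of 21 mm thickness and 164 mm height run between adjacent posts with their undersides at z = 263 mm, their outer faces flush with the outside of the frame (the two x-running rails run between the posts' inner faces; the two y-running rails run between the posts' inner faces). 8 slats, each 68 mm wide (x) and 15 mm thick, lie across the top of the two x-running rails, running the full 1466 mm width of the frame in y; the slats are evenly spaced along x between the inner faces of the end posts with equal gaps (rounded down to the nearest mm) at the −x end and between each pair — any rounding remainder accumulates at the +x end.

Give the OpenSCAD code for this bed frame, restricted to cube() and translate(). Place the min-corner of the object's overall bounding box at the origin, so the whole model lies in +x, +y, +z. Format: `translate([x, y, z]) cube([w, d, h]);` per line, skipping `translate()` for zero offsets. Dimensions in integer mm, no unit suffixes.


// slat z = rail_z + rail_h = 263 + 164 = 427
// slat gap = ⌊(1942 − 8·68) / 9⌋ = 155
cube([66, 66, 501]);
translate([0, 1400, 0]) cube([66, 66, 501]);
translate([2008, 0, 0]) cube([66, 66, 501]);
translate([2008, 1400, 0]) cube([66, 66, 501]);
translate([66, 0, 263]) cube([1942, 21, 164]);
translate([66, 1445, 263]) cube([1942, 21, 164]);
translate([0, 66, 263]) cube([21, 1334, 164]);
translate([2053, 66, 263]) cube([21, 1334, 164]);
translate([221, 0, 427]) cube([68, 1466, 15]);
translate([444, 0, 427]) cube([68, 1466, 15]);
translate([667, 0, 427]) cube([68, 1466, 15]);
translate([890, 0, 427]) cube([68, 1466, 15]);
translate([1113, 0, 427]) cube([68, 1466, 15]);
translate([1336, 0, 427]) cube([68, 1466, 15]);
translate([1559, 0, 427]) cube([68, 1466, 15]);
translate([1782, 0, 427]) cube([68, 1466, 15]);


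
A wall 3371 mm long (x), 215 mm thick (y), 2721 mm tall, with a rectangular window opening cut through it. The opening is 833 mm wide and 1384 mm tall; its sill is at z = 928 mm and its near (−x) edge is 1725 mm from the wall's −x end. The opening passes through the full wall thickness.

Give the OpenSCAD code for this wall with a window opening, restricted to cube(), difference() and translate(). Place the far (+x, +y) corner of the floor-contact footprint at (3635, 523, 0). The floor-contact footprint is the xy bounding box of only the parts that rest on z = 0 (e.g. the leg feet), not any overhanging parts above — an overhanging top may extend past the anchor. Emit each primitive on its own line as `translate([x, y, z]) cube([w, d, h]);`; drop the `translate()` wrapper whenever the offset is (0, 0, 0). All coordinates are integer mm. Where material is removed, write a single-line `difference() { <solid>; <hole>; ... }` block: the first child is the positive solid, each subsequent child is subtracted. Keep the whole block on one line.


difference() { translate([264, 308, 0]) cube([3371, 215, 2721]); translate([1989, 308, 928]) cube([833, 215, 1384]); }


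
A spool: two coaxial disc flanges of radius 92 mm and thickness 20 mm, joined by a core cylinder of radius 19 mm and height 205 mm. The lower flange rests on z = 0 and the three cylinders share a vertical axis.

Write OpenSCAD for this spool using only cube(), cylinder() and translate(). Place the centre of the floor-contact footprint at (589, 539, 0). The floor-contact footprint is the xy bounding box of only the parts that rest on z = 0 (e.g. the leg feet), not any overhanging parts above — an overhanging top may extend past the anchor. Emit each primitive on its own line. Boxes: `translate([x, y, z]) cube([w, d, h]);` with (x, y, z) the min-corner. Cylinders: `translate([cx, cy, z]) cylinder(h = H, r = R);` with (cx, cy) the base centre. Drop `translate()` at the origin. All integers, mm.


translate([589, 539, 0]) cylinder(h = 20, r = 92);
translate([589, 539, 20]) cylinder(h = 205, r = 19);
translate([589, 539, 225]) cylinder(h = 20, r = 92);


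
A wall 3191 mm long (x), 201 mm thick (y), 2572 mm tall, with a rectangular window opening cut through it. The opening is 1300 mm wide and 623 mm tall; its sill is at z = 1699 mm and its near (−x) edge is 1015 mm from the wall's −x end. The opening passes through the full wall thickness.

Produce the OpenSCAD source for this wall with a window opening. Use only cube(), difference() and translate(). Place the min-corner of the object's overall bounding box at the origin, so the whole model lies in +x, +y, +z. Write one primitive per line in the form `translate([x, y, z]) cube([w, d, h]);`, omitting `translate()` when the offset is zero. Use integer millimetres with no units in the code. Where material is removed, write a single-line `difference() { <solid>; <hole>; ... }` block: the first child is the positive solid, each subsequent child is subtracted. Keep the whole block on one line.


difference() { cube([3191, 201, 2572]); translate([1015, 0, 1699]) cube([1300, 201, 623]); }


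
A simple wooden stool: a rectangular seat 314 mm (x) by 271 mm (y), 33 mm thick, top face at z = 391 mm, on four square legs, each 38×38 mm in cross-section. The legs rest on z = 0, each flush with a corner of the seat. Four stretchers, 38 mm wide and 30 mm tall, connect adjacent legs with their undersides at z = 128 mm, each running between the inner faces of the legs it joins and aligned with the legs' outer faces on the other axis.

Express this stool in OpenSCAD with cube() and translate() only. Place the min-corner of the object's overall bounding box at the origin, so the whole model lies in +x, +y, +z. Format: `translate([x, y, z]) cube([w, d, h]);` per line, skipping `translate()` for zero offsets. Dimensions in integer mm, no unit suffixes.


translate([0, 0, 358]) cube([314, 271, 33]);
cube([38, 38, 358]);
translate([276, 0, 0]) cube([38, 38, 358]);
translate([0, 233, 0]) cube([38, 38, 358]);
translate([276, 233, 0]) cube([38, 38, 358]);
translate([38, 0, 128]) cube([238, 38, 30]);
translate([38, 233, 128]) cube([238, 38, 30]);
translate([0, 38, 128]) cube([38, 195, 30]);
translate([276, 38, 128]) cube([38, 195, 30]);


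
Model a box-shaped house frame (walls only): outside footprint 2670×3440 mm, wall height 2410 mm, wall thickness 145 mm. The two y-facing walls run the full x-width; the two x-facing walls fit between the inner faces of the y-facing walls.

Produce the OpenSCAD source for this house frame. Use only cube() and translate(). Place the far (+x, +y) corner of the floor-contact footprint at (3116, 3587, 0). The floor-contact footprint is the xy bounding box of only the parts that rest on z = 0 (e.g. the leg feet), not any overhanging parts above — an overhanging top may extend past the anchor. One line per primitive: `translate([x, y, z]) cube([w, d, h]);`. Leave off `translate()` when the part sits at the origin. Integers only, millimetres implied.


translate([446, 147, 0]) cube([2670, 145, 2410]);
translate([446, 3442, 0]) cube([2670, 145, 2410]);
translate([446, 292, 0]) cube([145, 3150, 2410]);
translate([2971, 292, 0]) cube([145, 3150, 2410]);


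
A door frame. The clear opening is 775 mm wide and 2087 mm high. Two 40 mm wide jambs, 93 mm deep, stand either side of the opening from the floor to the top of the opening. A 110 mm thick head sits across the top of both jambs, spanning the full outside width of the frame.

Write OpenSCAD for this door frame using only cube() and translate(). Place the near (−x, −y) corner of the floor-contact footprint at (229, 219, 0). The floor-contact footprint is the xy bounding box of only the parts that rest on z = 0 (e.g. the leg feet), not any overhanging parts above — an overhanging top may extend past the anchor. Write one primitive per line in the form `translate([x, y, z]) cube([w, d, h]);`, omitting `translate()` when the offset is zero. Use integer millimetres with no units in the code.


translate([229, 219, 0]) cube([40, 93, 2087]);
translate([1044, 219, 0]) cube([40, 93, 2087]);
translate([229, 219, 2087]) cube([855, 93, 110]);


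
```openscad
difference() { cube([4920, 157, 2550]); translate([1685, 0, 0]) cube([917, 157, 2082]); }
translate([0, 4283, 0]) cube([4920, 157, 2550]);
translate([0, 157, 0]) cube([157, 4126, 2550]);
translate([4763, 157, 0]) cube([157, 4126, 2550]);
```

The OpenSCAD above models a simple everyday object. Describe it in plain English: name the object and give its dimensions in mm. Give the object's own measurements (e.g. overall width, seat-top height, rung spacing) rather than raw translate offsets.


A single room: four walls, each 2550 mm tall and 157 mm thick, enclosing an outside footprint 4920×4440 mm (x × y), no floor or roof. The front and back walls (−y and +y sides) run the full x-width; the side walls fit between their inner faces. A door opening 917 mm wide and 2082 mm tall is cut through the front wall from the floor up, its −x edge 1685 mm from the wall's −x end.


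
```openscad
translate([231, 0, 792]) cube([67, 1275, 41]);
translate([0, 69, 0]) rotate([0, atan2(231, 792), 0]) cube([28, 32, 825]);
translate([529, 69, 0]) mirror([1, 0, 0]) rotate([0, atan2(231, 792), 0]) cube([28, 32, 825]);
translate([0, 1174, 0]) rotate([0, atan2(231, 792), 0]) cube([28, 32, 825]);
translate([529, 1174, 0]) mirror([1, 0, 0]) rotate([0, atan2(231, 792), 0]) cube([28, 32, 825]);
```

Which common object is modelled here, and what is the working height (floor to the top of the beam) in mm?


A sawhorse. The overall height is 833 mm.

A beam across two mirrored pairs of raked legs — a sawhorse. The beam's underside is at z = 792 (matching the legs' vertical rise in atan2(231, 792)) and the beam is 41 mm tall, so its top is at 792 + 41 = 833 mm. The raked legs top out at the beam's underside, so that is the highest point.


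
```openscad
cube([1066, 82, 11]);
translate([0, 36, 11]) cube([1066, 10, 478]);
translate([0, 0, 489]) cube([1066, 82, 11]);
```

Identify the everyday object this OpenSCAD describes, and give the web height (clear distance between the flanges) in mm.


An I-beam. The web height is 478 mm.

Two wide flanges with a thin centred web — an I-beam. Overall 500 mm minus two 11 mm flanges gives a web of 500 − 2·11 = 478 mm.


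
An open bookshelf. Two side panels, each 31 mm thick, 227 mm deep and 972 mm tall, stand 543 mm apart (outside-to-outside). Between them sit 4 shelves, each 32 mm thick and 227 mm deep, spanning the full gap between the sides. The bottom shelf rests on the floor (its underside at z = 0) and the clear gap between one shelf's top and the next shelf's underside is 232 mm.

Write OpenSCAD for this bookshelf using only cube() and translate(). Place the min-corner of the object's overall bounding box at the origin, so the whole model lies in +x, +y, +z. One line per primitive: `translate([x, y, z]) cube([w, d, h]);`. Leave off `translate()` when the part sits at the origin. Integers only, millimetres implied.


cube([31, 227, 972]);
translate([512, 0, 0]) cube([31, 227, 972]);
translate([31, 0, 0]) cube([481, 227, 32]);
translate([31, 0, 264]) cube([481, 227, 32]);
translate([31, 0, 528]) cube([481, 227, 32]);
translate([31, 0, 792]) cube([481, 227, 32]);


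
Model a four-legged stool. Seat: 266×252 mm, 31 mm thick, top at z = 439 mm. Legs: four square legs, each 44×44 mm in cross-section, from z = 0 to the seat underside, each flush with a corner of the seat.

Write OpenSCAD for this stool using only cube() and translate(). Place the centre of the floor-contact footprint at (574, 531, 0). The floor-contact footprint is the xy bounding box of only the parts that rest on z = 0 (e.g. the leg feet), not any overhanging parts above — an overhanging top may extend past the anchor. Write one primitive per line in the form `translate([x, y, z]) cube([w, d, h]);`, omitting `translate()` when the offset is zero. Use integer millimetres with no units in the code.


translate([441, 405, 408]) cube([266, 252, 31]);
translate([441, 405, 0]) cube([44, 44, 408]);
translate([663, 405, 0]) cube([44, 44, 408]);
translate([441, 613, 0]) cube([44, 44, 408]);
translate([663, 613, 0]) cube([44, 44, 408]);


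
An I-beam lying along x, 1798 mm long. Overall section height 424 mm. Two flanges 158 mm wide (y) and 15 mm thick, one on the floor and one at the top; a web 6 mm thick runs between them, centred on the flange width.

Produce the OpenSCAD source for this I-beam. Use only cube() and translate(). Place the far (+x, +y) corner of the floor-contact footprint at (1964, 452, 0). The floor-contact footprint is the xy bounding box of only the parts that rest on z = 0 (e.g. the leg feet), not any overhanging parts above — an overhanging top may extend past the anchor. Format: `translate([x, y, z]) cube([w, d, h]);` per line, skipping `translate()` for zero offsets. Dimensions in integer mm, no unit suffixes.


translate([166, 294, 0]) cube([1798, 158, 15]);
translate([166, 370, 15]) cube([1798, 6, 394]);
translate([166, 294, 409]) cube([1798, 158, 15]);


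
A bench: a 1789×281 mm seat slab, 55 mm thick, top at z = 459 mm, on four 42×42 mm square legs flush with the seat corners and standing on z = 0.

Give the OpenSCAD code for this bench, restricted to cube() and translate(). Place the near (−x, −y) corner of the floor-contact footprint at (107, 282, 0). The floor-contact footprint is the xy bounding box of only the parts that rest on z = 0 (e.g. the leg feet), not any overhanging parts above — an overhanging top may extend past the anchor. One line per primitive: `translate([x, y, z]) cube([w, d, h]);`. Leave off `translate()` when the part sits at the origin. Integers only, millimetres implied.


translate([107, 282, 404]) cube([1789, 281, 55]);
translate([107, 282, 0]) cube([42, 42, 404]);
translate([107, 521, 0]) cube([42, 42, 404]);
translate([1854, 282, 0]) cube([42, 42, 404]);
translate([1854, 521, 0]) cube([42, 42, 404]);


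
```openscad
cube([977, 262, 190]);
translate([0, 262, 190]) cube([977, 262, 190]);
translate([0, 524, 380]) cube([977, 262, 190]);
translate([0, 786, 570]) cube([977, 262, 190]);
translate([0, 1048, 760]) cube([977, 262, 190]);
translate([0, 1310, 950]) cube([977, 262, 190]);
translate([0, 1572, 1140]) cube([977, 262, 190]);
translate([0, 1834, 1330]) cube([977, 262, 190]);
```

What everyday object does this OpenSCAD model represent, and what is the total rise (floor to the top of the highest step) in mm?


A staircase. The total rise is 1520 mm.

8 identical blocks, each offset up and back from the previous — a staircase. Each step is 190 mm tall and there are 8 of them, so the total rise is 8 × 190 = 1520 mm.


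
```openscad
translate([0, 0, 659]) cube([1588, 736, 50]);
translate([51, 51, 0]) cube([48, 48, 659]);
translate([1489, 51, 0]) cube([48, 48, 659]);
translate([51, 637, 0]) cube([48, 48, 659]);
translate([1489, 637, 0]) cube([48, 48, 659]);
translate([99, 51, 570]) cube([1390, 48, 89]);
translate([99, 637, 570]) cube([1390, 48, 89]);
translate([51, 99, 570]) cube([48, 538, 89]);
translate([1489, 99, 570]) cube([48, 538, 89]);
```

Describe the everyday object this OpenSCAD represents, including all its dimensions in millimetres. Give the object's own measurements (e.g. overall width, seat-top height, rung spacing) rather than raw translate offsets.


A rectangular dining table. The top is 1588×736×50 mm with its upper surface at z = 709 mm. It stands on four 48×48 mm square legs, each inset 51 mm from the nearest pair of top edges, running from the floor to the underside of the top. Four apron rails, 48 mm thick and 89 mm tall, run between adjacent legs with their top edges flush with the underside of the top and their outer faces flush with the legs' outer faces.


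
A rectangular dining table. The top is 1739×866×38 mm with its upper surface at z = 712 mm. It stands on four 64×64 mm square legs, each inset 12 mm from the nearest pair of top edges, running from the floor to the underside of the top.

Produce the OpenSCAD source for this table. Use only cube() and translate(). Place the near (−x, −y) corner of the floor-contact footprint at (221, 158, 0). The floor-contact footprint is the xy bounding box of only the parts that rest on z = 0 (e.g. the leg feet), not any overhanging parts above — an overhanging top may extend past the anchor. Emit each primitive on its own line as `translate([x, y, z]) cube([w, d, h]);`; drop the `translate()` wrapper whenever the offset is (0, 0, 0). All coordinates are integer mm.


translate([209, 146, 674]) cube([1739, 866, 38]);
translate([221, 158, 0]) cube([64, 64, 674]);
translate([1872, 158, 0]) cube([64, 64, 674]);
translate([221, 936, 0]) cube([64, 64, 674]);
translate([1872, 936, 0]) cube([64, 64, 674]);


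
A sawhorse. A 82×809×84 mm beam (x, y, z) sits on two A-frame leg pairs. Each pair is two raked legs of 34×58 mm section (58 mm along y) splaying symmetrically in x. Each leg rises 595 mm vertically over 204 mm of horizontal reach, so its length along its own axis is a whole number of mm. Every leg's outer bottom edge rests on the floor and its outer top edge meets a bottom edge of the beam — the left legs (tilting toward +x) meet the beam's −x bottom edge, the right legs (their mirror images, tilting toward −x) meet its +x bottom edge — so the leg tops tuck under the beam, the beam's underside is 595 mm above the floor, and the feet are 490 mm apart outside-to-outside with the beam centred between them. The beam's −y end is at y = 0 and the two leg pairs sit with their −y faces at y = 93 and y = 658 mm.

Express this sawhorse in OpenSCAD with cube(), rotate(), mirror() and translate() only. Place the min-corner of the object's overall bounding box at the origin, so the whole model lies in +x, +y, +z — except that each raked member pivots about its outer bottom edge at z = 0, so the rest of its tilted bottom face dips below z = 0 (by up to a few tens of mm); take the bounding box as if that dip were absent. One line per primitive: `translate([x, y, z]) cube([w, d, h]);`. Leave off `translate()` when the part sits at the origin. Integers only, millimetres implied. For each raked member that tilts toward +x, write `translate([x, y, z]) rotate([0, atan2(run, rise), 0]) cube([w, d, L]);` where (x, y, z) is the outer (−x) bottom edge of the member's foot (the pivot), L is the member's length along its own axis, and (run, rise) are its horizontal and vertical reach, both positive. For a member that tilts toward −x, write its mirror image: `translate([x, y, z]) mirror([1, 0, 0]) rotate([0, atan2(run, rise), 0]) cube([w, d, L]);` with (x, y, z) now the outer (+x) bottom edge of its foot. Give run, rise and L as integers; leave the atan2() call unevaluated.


translate([204, 0, 595]) cube([82, 809, 84]);
translate([0, 93, 0]) rotate([0, atan2(204, 595), 0]) cube([34, 58, 629]);
translate([490, 93, 0]) mirror([1, 0, 0]) rotate([0, atan2(204, 595), 0]) cube([34, 58, 629]);
translate([0, 658, 0]) rotate([0, atan2(204, 595), 0]) cube([34, 58, 629]);
translate([490, 658, 0]) mirror([1, 0, 0]) rotate([0, atan2(204, 595), 0]) cube([34, 58, 629]);


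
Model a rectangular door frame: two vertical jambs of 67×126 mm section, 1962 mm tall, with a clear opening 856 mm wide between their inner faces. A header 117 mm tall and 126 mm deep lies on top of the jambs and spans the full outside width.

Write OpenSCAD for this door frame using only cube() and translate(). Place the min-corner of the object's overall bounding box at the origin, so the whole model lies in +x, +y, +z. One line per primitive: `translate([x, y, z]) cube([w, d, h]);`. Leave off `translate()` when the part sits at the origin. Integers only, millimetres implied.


cube([67, 126, 1962]);
translate([923, 0, 0]) cube([67, 126, 1962]);
translate([0, 0, 1962]) cube([990, 126, 117]);


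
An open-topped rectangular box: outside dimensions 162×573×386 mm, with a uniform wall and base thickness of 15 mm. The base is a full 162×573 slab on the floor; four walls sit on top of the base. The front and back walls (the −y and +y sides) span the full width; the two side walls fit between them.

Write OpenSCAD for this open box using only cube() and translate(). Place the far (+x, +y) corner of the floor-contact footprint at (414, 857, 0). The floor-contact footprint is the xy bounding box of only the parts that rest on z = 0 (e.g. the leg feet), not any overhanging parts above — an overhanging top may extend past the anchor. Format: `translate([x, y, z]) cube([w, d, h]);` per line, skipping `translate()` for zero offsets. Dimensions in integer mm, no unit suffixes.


translate([252, 284, 0]) cube([162, 573, 15]);
translate([252, 284, 15]) cube([162, 15, 371]);
translate([252, 842, 15]) cube([162, 15, 371]);
translate([252, 299, 15]) cube([15, 543, 371]);
translate([399, 299, 15]) cube([15, 543, 371]);


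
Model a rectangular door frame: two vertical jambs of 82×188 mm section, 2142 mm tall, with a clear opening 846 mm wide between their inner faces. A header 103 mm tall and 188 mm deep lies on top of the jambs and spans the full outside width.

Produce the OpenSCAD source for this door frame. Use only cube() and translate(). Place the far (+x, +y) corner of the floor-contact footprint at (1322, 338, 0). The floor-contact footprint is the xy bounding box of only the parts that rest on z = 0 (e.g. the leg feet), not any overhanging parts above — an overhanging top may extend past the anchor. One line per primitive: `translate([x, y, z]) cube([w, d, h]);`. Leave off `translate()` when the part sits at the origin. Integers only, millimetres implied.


translate([312, 150, 0]) cube([82, 188, 2142]);
translate([1240, 150, 0]) cube([82, 188, 2142]);
translate([312, 150, 2142]) cube([1010, 188, 103]);


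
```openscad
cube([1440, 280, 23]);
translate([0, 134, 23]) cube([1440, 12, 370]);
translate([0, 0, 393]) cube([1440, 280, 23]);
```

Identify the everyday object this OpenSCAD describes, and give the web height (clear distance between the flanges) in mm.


An I-beam. The web height is 370 mm.

Two wide flanges with a thin centred web — an I-beam. Overall 416 mm minus two 23 mm flanges gives a web of 416 − 2·23 = 370 mm.


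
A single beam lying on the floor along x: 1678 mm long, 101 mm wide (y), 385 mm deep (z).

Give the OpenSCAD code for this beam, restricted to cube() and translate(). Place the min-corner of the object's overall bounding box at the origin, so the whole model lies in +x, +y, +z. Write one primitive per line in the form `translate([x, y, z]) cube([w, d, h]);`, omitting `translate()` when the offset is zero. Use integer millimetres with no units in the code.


cube([1678, 101, 385]);


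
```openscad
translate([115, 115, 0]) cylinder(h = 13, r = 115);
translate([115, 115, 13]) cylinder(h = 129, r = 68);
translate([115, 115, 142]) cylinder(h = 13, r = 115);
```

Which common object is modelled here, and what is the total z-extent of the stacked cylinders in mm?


A spool. The overall height is 155 mm.

Three coaxial cylinders, large–small–large — a spool. Two 13 mm flanges and a 129 mm core give 13 + 129 + 13 = 155 mm.


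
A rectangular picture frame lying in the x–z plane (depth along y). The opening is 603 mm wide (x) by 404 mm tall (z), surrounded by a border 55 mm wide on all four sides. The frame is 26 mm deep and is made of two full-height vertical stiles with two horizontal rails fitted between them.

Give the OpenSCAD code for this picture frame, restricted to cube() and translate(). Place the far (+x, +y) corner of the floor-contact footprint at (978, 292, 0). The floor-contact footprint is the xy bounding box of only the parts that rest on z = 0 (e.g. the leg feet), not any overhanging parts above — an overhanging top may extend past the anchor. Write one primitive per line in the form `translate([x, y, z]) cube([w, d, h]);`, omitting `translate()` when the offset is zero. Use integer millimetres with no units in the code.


translate([265, 266, 0]) cube([55, 26, 514]);
translate([923, 266, 0]) cube([55, 26, 514]);
translate([320, 266, 0]) cube([603, 26, 55]);
translate([320, 266, 459]) cube([603, 26, 55]);


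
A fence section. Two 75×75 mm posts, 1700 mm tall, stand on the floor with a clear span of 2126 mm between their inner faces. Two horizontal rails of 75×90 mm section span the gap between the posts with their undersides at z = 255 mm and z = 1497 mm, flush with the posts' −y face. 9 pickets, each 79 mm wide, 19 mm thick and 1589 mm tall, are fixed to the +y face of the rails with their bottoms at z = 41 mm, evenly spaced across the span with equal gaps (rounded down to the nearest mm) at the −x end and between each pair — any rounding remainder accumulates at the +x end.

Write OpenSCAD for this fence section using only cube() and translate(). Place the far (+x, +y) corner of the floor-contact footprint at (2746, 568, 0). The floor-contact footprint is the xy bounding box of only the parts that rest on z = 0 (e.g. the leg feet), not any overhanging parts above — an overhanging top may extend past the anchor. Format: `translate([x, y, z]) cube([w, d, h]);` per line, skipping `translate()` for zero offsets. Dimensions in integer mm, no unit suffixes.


translate([470, 493, 0]) cube([75, 75, 1700]);
translate([2671, 493, 0]) cube([75, 75, 1700]);
translate([545, 493, 255]) cube([2126, 75, 90]);
translate([545, 493, 1497]) cube([2126, 75, 90]);
translate([686, 568, 41]) cube([79, 19, 1589]);
translate([906, 568, 41]) cube([79, 19, 1589]);
translate([1126, 568, 41]) cube([79, 19, 1589]);
translate([1346, 568, 41]) cube([79, 19, 1589]);
translate([1566, 568, 41]) cube([79, 19, 1589]);
translate([1786, 568, 41]) cube([79, 19, 1589]);
translate([2006, 568, 41]) cube([79, 19, 1589]);
translate([2226, 568, 41]) cube([79, 19, 1589]);
translate([2446, 568, 41]) cube([79, 19, 1589]);


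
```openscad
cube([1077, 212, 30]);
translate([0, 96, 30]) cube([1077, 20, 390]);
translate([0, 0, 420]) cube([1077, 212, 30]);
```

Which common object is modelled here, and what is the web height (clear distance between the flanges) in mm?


An I-beam. The web height is 390 mm.

Two wide flanges with a thin centred web — an I-beam. Overall 450 mm minus two 30 mm flanges gives a web of 450 − 2·30 = 390 mm.


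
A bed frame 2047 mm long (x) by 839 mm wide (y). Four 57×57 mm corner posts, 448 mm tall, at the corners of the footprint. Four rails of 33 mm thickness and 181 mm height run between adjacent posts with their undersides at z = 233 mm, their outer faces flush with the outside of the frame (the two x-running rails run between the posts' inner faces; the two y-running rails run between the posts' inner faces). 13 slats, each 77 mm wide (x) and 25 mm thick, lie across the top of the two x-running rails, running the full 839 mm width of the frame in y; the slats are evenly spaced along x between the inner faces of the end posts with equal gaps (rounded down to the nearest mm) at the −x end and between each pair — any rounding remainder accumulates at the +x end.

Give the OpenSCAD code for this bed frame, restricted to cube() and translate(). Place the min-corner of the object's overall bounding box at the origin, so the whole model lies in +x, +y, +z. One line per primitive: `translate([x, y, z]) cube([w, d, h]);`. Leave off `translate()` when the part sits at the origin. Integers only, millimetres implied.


cube([57, 57, 448]);
translate([0, 782, 0]) cube([57, 57, 448]);
translate([1990, 0, 0]) cube([57, 57, 448]);
translate([1990, 782, 0]) cube([57, 57, 448]);
translate([57, 0, 233]) cube([1933, 33, 181]);
translate([57, 806, 233]) cube([1933, 33, 181]);
translate([0, 57, 233]) cube([33, 725, 181]);
translate([2014, 57, 233]) cube([33, 725, 181]);
translate([123, 0, 414]) cube([77, 839, 25]);
translate([266, 0, 414]) cube([77, 839, 25]);
translate([409, 0, 414]) cube([77, 839, 25]);
translate([552, 0, 414]) cube([77, 839, 25]);
translate([695, 0, 414]) cube([77, 839, 25]);
translate([838, 0, 414]) cube([77, 839, 25]);
translate([981, 0, 414]) cube([77, 839, 25]);
translate([1124, 0, 414]) cube([77, 839, 25]);
translate([1267, 0, 414]) cube([77, 839, 25]);
translate([1410, 0, 414]) cube([77, 839, 25]);
translate([1553, 0, 414]) cube([77, 839, 25]);
translate([1696, 0, 414]) cube([77, 839, 25]);
translate([1839, 0, 414]) cube([77, 839, 25]);


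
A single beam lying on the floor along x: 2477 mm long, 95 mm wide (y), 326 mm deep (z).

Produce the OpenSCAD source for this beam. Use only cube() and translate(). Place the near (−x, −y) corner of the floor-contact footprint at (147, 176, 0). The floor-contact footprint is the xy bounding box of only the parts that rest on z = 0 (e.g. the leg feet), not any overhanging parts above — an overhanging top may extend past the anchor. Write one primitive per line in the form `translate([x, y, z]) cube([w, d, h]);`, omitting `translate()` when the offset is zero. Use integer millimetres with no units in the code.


translate([147, 176, 0]) cube([2477, 95, 326]);


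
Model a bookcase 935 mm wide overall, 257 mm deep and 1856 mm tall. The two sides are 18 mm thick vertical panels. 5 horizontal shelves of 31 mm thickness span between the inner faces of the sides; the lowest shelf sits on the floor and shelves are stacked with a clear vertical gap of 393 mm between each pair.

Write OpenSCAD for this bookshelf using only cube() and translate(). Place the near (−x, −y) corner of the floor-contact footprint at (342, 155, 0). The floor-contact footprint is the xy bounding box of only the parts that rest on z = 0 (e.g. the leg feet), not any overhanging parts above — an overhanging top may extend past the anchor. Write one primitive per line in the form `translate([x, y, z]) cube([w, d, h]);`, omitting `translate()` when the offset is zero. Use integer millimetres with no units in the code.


translate([342, 155, 0]) cube([18, 257, 1856]);
translate([1259, 155, 0]) cube([18, 257, 1856]);
translate([360, 155, 0]) cube([899, 257, 31]);
translate([360, 155, 424]) cube([899, 257, 31]);
translate([360, 155, 848]) cube([899, 257, 31]);
translate([360, 155, 1272]) cube([899, 257, 31]);
translate([360, 155, 1696]) cube([899, 257, 31]);
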